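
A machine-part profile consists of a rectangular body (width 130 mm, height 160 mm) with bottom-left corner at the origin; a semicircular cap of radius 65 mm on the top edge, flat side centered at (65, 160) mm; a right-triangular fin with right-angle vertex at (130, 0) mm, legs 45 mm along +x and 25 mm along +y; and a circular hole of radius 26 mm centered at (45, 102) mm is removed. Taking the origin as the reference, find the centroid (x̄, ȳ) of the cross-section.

rectangular body: A = 130 × 160 = 20800.00, centroid at (65.00, 80.00).
semicircular top: A = ½π·65² = 6636.61, centroid at (65.00, 187.59).
triangular fin: A = ½·45·25 = 562.50, centroid at (145.00, 8.33).
hole: A = −π·26² = -2123.72, centroid at (45.00, 102.00).
ΣA = 25875.40 mm², ΣAx̄ = 1769375.19 mm³, ΣAȳ = 2697010.05 mm³.
x̄ = 1769375.19/25875.40 = 68.38 mm; ȳ = 2697010.05/25875.40 = 104.23 mm.

x̄ = 68.38 mm, ȳ = 104.23 mm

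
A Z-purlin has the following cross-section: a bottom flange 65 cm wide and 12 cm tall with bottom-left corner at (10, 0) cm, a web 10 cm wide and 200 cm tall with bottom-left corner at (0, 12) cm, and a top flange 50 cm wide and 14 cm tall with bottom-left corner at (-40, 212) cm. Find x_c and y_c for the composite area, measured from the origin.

x_c = 9.38 cm, y_c = 109.76 cm

Part | A | x̄ᵢ | ȳᵢ | A·x̄ᵢ | A·ȳᵢ
bottom flange | 780.00 | 42.50 | 6.00 | 33150.00 | 4680.00
web | 2000.00 | 5.00 | 112.00 | 10000.00 | 224000.00
top flange | 700.00 | -15.00 | 219.00 | -10500.00 | 153300.00
Σ | 3480.00 |  |  | 32650.00 | 381980.00
x_c = 32650.00 / 3480.00 = 9.38 cm
y_c = 381980.00 / 3480.00 = 109.76 cm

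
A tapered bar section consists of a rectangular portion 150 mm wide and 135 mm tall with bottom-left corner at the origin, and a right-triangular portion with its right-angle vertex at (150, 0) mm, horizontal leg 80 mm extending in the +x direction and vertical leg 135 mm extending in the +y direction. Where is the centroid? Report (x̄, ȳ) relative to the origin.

rectangular portion: A = 150 × 135 = 20250.00, centroid at (75.00, 67.50).
triangular portion: A = ½·80·135 = 5400.00, centroid at (176.67, 45.00).
ΣA = 25650.00 mm²
ΣAx̄ = (20250.00)(75.00) + (5400.00)(176.67) = 2472750.00 mm³
ΣAȳ = (20250.00)(67.50) + (5400.00)(45.00) = 1609875.00 mm³
x̄ = 2472750.00 / 25650.00 = 96.40 mm
ȳ = 1609875.00 / 25650.00 = 62.76 mm

x̄ = 96.40 mm, ȳ = 62.76 mm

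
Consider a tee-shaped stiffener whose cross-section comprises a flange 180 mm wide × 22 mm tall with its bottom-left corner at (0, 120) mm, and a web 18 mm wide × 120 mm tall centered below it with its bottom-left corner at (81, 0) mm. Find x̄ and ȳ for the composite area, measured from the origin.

x̄ = 90.00 mm, ȳ = 105.94 mm

web: A = 18 × 120 = 2160.00, centroid at (90.00, 60.00).
flange: A = 180 × 22 = 3960.00, centroid at (90.00, 131.00).
ΣA = 6120.00 mm², ΣAx̄ = 550800.00 mm³, ΣAȳ = 648360.00 mm³.
x̄ = 550800.00/6120.00 = 90.00 mm; ȳ = 648360.00/6120.00 = 105.94 mm.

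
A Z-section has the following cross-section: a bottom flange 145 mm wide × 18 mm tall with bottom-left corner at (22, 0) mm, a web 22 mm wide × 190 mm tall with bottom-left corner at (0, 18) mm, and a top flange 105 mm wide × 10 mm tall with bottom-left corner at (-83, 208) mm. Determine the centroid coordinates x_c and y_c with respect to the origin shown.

x_c = 33.24 mm, y_c = 91.77 mm

bottom flange: A = 145 × 18 = 2610.00, centroid at (94.50, 9.00).
web: A = 22 × 190 = 4180.00, centroid at (11.00, 113.00).
top flange: A = 105 × 10 = 1050.00, centroid at (-30.50, 213.00).
ΣA = 7840.00 mm²
ΣAx_c = (2610.00)(94.50) + (4180.00)(11.00) + (1050.00)(-30.50) = 260600.00 mm³
ΣAy_c = (2610.00)(9.00) + (4180.00)(113.00) + (1050.00)(213.00) = 719480.00 mm³
x_c = 260600.00 / 7840.00 = 33.24 mm
y_c = 719480.00 / 7840.00 = 91.77 mm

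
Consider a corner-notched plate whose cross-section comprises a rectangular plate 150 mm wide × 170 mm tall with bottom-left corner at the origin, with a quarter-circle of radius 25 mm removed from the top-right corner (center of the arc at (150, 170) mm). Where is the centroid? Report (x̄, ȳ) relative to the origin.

x̄ = 73.74 mm, ȳ = 83.54 mm

plate: A = 150 × 170 = 25500.00, centroid at (75.00, 85.00).
removed quarter-circle: A = −¼π·25² = -490.87, centroid at (139.39, 159.39).
ΣA = 25009.13 mm²
ΣAx̄ = (25500.00)(75.00) + (-490.87)(139.39) = 1844077.26 mm³
ΣAȳ = (25500.00)(85.00) + (-490.87)(159.39) = 2089259.78 mm³
x̄ = 1844077.26 / 25009.13 = 73.74 mm
ȳ = 2089259.78 / 25009.13 = 83.54 mm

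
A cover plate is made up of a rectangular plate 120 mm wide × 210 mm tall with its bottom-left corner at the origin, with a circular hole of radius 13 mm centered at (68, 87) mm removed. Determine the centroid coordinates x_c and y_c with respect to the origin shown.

x_c = 59.83 mm, y_c = 105.39 mm

Part | A | x̄ᵢ | ȳᵢ | A·x̄ᵢ | A·ȳᵢ
plate | 25200.00 | 60.00 | 105.00 | 1512000.00 | 2646000.00
hole | -530.93 | 68.00 | 87.00 | -36103.18 | -46190.84
Σ | 24669.07 |  |  | 1475896.82 | 2599809.16
x_c = 1475896.82 / 24669.07 = 59.83 mm
y_c = 2599809.16 / 24669.07 = 105.39 mm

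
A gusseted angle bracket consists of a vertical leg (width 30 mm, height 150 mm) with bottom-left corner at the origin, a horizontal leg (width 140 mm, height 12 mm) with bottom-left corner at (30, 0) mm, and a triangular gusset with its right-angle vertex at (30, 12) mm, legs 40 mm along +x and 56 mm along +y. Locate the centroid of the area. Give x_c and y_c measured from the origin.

vertical leg: A = 30 × 150 = 4500.00, centroid at (15.00, 75.00).
horizontal leg: A = 140 × 12 = 1680.00, centroid at (100.00, 6.00).
gusset: A = ½·40·56 = 1120.00, centroid at (43.33, 30.67).
ΣA = 7300.00 mm², ΣAx_c = 284033.33 mm³, ΣAy_c = 381926.67 mm³.
x_c = 284033.33/7300.00 = 38.91 mm; y_c = 381926.67/7300.00 = 52.32 mm.

x_c = 38.91 mm, y_c = 52.32 mm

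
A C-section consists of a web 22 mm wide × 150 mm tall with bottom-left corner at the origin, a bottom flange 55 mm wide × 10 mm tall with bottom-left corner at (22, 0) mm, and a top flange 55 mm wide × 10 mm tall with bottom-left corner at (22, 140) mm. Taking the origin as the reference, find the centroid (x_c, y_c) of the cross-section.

x_c = 20.62 mm, y_c = 75.00 mm

web: A = 22 × 150 = 3300.00, centroid at (11.00, 75.00).
bottom flange: A = 55 × 10 = 550.00, centroid at (49.50, 5.00).
top flange: A = 55 × 10 = 550.00, centroid at (49.50, 145.00).
ΣA = 4400.00 mm²
ΣAx_c = (3300.00)(11.00) + (550.00)(49.50) + (550.00)(49.50) = 90750.00 mm³
ΣAy_c = (3300.00)(75.00) + (550.00)(5.00) + (550.00)(145.00) = 330000.00 mm³
x_c = 90750.00 / 4400.00 = 20.62 mm
y_c = 330000.00 / 4400.00 = 75.00 mm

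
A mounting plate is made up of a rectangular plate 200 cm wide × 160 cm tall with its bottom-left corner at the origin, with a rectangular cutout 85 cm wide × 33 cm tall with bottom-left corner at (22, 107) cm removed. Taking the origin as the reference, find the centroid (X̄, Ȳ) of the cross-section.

Part | A | x̄ᵢ | ȳᵢ | A·x̄ᵢ | A·ȳᵢ
plate | 32000.00 | 100.00 | 80.00 | 3200000.00 | 2560000.00
hole | -2805.00 | 64.50 | 123.50 | -180922.50 | -346417.50
Σ | 29195.00 |  |  | 3019077.50 | 2213582.50
X̄ = 3019077.50 / 29195.00 = 103.41 cm
Ȳ = 2213582.50 / 29195.00 = 75.82 cm

X̄ = 103.41 cm, Ȳ = 75.82 cm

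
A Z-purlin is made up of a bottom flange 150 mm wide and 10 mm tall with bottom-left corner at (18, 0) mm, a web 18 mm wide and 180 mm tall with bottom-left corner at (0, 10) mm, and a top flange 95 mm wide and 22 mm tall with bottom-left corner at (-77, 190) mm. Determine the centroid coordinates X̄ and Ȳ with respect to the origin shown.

bottom flange: A = 150 × 10 = 1500.00, centroid at (93.00, 5.00).
web: A = 18 × 180 = 3240.00, centroid at (9.00, 100.00).
top flange: A = 95 × 22 = 2090.00, centroid at (-29.50, 201.00).
ΣA = 6830.00 mm²
ΣAX̄ = (1500.00)(93.00) + (3240.00)(9.00) + (2090.00)(-29.50) = 107005.00 mm³
ΣAȲ = (1500.00)(5.00) + (3240.00)(100.00) + (2090.00)(201.00) = 751590.00 mm³
X̄ = 107005.00 / 6830.00 = 15.67 mm
Ȳ = 751590.00 / 6830.00 = 110.04 mm

X̄ = 15.67 mm, Ȳ = 110.04 mm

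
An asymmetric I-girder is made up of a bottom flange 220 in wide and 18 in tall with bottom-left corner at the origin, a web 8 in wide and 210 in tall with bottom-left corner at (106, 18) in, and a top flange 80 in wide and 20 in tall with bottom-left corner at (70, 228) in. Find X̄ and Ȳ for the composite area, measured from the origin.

bottom flange: A = 220 × 18 = 3960.00, centroid at (110.00, 9.00).
web: A = 8 × 210 = 1680.00, centroid at (110.00, 123.00).
top flange: A = 80 × 20 = 1600.00, centroid at (110.00, 238.00).
ΣA = 7240.00 in²
ΣAX̄ = (3960.00)(110.00) + (1680.00)(110.00) + (1600.00)(110.00) = 796400.00 in³
ΣAȲ = (3960.00)(9.00) + (1680.00)(123.00) + (1600.00)(238.00) = 623080.00 in³
X̄ = 796400.00 / 7240.00 = 110.00 in
Ȳ = 623080.00 / 7240.00 = 86.06 in

X̄ = 110.00 in, Ȳ = 86.06 in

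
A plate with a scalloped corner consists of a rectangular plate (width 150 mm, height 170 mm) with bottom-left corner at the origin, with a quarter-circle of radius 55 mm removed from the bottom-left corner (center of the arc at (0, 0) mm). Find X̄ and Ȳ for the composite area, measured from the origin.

plate: A = 150 × 170 = 25500.00, centroid at (75.00, 85.00).
removed quarter-circle: A = −¼π·55² = -2375.83, centroid at (23.34, 23.34).
ΣA = 23124.17 mm²
ΣAX̄ = (25500.00)(75.00) + (-2375.83)(23.34) = 1857041.67 mm³
ΣAȲ = (25500.00)(85.00) + (-2375.83)(23.34) = 2112041.67 mm³
X̄ = 1857041.67 / 23124.17 = 80.31 mm
Ȳ = 2112041.67 / 23124.17 = 91.33 mm

X̄ = 80.31 mm, Ȳ = 91.33 mm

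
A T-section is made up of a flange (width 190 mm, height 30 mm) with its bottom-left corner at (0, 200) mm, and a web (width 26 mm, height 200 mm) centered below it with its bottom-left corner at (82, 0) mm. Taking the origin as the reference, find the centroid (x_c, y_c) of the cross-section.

web: A = 26 × 200 = 5200.00, centroid at (95.00, 100.00).
flange: A = 190 × 30 = 5700.00, centroid at (95.00, 215.00).
ΣA = 10900.00 mm²
ΣAx_c = (5200.00)(95.00) + (5700.00)(95.00) = 1035500.00 mm³
ΣAy_c = (5200.00)(100.00) + (5700.00)(215.00) = 1745500.00 mm³
x_c = 1035500.00 / 10900.00 = 95.00 mm
y_c = 1745500.00 / 10900.00 = 160.14 mm

x_c = 95.00 mm, y_c = 160.14 mm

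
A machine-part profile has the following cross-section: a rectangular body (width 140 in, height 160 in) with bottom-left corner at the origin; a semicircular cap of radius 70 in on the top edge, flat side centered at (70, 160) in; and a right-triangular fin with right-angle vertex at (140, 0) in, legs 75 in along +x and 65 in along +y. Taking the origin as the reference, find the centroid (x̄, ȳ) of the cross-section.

rectangular body: A = 140 × 160 = 22400.00, centroid at (70.00, 80.00).
semicircular top: A = ½π·70² = 7696.90, centroid at (70.00, 189.71).
triangular fin: A = ½·75·65 = 2437.50, centroid at (165.00, 21.67).
ΣA = 32534.40 in²
ΣAx̄ = (22400.00)(70.00) + (7696.90)(70.00) + (2437.50)(165.00) = 2508970.64 in³
ΣAȳ = (22400.00)(80.00) + (7696.90)(189.71) + (2437.50)(21.67) = 3304983.49 in³
x̄ = 2508970.64 / 32534.40 = 77.12 in
ȳ = 3304983.49 / 32534.40 = 101.58 in

x̄ = 77.12 in, ȳ = 101.58 in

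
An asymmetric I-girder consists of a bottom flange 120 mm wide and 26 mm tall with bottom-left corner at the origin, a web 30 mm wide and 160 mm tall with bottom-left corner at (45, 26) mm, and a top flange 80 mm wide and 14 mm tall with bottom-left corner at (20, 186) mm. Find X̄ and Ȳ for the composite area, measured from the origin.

bottom flange: A = 120 × 26 = 3120.00, centroid at (60.00, 13.00).
web: A = 30 × 160 = 4800.00, centroid at (60.00, 106.00).
top flange: A = 80 × 14 = 1120.00, centroid at (60.00, 193.00).
ΣA = 9040.00 mm²
ΣAX̄ = (3120.00)(60.00) + (4800.00)(60.00) + (1120.00)(60.00) = 542400.00 mm³
ΣAȲ = (3120.00)(13.00) + (4800.00)(106.00) + (1120.00)(193.00) = 765520.00 mm³
X̄ = 542400.00 / 9040.00 = 60.00 mm
Ȳ = 765520.00 / 9040.00 = 84.68 mm

X̄ = 60.00 mm, Ȳ = 84.68 mm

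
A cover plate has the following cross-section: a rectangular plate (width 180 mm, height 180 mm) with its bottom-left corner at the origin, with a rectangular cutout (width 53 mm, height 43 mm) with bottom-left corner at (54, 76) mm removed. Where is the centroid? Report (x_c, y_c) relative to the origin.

x_c = 90.72 mm, y_c = 89.43 mm

Part | A | x̄ᵢ | ȳᵢ | A·x̄ᵢ | A·ȳᵢ
plate | 32400.00 | 90.00 | 90.00 | 2916000.00 | 2916000.00
hole | -2279.00 | 80.50 | 97.50 | -183459.50 | -222202.50
Σ | 30121.00 |  |  | 2732540.50 | 2693797.50
x_c = 2732540.50 / 30121.00 = 90.72 mm
y_c = 2693797.50 / 30121.00 = 89.43 mm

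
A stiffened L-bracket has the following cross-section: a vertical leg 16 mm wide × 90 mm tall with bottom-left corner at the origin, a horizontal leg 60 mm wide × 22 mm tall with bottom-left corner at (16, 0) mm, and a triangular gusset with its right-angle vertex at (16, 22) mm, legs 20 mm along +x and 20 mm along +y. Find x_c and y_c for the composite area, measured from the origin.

Part | A | x̄ᵢ | ȳᵢ | A·x̄ᵢ | A·ȳᵢ
vertical leg | 1440.00 | 8.00 | 45.00 | 11520.00 | 64800.00
horizontal leg | 1320.00 | 46.00 | 11.00 | 60720.00 | 14520.00
gusset | 200.00 | 22.67 | 28.67 | 4533.33 | 5733.33
Σ | 2960.00 |  |  | 76773.33 | 85053.33
x_c = 76773.33 / 2960.00 = 25.94 mm
y_c = 85053.33 / 2960.00 = 28.73 mm

x_c = 25.94 mm, y_c = 28.73 mm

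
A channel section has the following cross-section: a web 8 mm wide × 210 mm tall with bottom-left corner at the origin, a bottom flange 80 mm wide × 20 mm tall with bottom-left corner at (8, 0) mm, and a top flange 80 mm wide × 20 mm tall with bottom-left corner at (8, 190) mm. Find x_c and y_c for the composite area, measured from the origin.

x_c = 32.85 mm, y_c = 105.00 mm

web: A = 8 × 210 = 1680.00, centroid at (4.00, 105.00).
bottom flange: A = 80 × 20 = 1600.00, centroid at (48.00, 10.00).
top flange: A = 80 × 20 = 1600.00, centroid at (48.00, 200.00).
ΣA = 4880.00 mm², ΣAx_c = 160320.00 mm³, ΣAy_c = 512400.00 mm³.
x_c = 160320.00/4880.00 = 32.85 mm; y_c = 512400.00/4880.00 = 105.00 mm.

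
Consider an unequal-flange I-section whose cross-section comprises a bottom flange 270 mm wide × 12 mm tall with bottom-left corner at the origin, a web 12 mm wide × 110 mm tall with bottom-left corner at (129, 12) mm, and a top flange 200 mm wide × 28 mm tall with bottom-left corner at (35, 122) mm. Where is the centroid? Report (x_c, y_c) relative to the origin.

bottom flange: A = 270 × 12 = 3240.00, centroid at (135.00, 6.00).
web: A = 12 × 110 = 1320.00, centroid at (135.00, 67.00).
top flange: A = 200 × 28 = 5600.00, centroid at (135.00, 136.00).
ΣA = 10160.00 mm²
ΣAx_c = (3240.00)(135.00) + (1320.00)(135.00) + (5600.00)(135.00) = 1371600.00 mm³
ΣAy_c = (3240.00)(6.00) + (1320.00)(67.00) + (5600.00)(136.00) = 869480.00 mm³
x_c = 1371600.00 / 10160.00 = 135.00 mm
y_c = 869480.00 / 10160.00 = 85.58 mm

x_c = 135.00 mm, y_c = 85.58 mm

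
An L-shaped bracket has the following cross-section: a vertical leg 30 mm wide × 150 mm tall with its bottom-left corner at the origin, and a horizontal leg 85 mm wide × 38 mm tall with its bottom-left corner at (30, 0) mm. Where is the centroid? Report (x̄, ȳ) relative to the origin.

x̄ = 39.03 mm, ȳ = 51.60 mm

vertical leg: A = 30 × 150 = 4500.00, centroid at (15.00, 75.00).
horizontal leg: A = 85 × 38 = 3230.00, centroid at (72.50, 19.00).
ΣA = 7730.00 mm²
ΣAx̄ = (4500.00)(15.00) + (3230.00)(72.50) = 301675.00 mm³
ΣAȳ = (4500.00)(75.00) + (3230.00)(19.00) = 398870.00 mm³
x̄ = 301675.00 / 7730.00 = 39.03 mm
ȳ = 398870.00 / 7730.00 = 51.60 mm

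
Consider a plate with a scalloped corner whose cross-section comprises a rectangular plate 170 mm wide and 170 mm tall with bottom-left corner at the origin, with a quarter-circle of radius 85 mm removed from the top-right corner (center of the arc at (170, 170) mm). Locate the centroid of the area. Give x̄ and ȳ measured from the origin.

Part | A | x̄ᵢ | ȳᵢ | A·x̄ᵢ | A·ȳᵢ
plate | 28900.00 | 85.00 | 85.00 | 2456500.00 | 2456500.00
removed quarter-circle | -5674.50 | 133.92 | 133.92 | -759956.96 | -759956.96
Σ | 23225.50 |  |  | 1696543.04 | 1696543.04
x̄ = 1696543.04 / 23225.50 = 73.05 mm
ȳ = 1696543.04 / 23225.50 = 73.05 mm

x̄ = 73.05 mm, ȳ = 73.05 mm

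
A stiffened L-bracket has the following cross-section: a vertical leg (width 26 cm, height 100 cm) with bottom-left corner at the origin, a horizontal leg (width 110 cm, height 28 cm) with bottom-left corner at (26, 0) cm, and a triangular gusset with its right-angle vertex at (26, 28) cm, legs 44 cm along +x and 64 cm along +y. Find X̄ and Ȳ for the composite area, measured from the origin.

X̄ = 48.04 cm, Ȳ = 34.22 cm

vertical leg: A = 26 × 100 = 2600.00, centroid at (13.00, 50.00).
horizontal leg: A = 110 × 28 = 3080.00, centroid at (81.00, 14.00).
gusset: A = ½·44·64 = 1408.00, centroid at (40.67, 49.33).
ΣA = 7088.00 cm²
ΣAX̄ = (2600.00)(13.00) + (3080.00)(81.00) + (1408.00)(40.67) = 340538.67 cm³
ΣAȲ = (2600.00)(50.00) + (3080.00)(14.00) + (1408.00)(49.33) = 242581.33 cm³
X̄ = 340538.67 / 7088.00 = 48.04 cm
Ȳ = 242581.33 / 7088.00 = 34.22 cm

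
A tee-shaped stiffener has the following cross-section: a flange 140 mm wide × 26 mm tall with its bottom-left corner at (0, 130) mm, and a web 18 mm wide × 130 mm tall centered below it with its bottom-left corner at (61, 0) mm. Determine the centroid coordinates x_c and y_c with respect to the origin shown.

x_c = 70.00 mm, y_c = 112.48 mm

Part | A | x̄ᵢ | ȳᵢ | A·x̄ᵢ | A·ȳᵢ
web | 2340.00 | 70.00 | 65.00 | 163800.00 | 152100.00
flange | 3640.00 | 70.00 | 143.00 | 254800.00 | 520520.00
Σ | 5980.00 |  |  | 418600.00 | 672620.00
x_c = 418600.00 / 5980.00 = 70.00 mm
y_c = 672620.00 / 5980.00 = 112.48 mm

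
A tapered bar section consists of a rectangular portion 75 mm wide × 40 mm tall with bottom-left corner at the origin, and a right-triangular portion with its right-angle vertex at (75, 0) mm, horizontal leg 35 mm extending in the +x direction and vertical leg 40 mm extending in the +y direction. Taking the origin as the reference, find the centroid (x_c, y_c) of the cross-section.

rectangular portion: A = 75 × 40 = 3000.00, centroid at (37.50, 20.00).
triangular portion: A = ½·35·40 = 700.00, centroid at (86.67, 13.33).
ΣA = 3700.00 mm²
ΣAx_c = (3000.00)(37.50) + (700.00)(86.67) = 173166.67 mm³
ΣAy_c = (3000.00)(20.00) + (700.00)(13.33) = 69333.33 mm³
x_c = 173166.67 / 3700.00 = 46.80 mm
y_c = 69333.33 / 3700.00 = 18.74 mm

x_c = 46.80 mm, y_c = 18.74 mm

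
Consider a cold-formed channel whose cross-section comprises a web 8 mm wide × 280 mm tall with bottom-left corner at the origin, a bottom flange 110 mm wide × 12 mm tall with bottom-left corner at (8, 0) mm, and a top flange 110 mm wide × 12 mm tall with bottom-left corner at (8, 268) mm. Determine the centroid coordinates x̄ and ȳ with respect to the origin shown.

web: A = 8 × 280 = 2240.00, centroid at (4.00, 140.00).
bottom flange: A = 110 × 12 = 1320.00, centroid at (63.00, 6.00).
top flange: A = 110 × 12 = 1320.00, centroid at (63.00, 274.00).
ΣA = 4880.00 mm²
ΣAx̄ = (2240.00)(4.00) + (1320.00)(63.00) + (1320.00)(63.00) = 175280.00 mm³
ΣAȳ = (2240.00)(140.00) + (1320.00)(6.00) + (1320.00)(274.00) = 683200.00 mm³
x̄ = 175280.00 / 4880.00 = 35.92 mm
ȳ = 683200.00 / 4880.00 = 140.00 mm

x̄ = 35.92 mm, ȳ = 140.00 mm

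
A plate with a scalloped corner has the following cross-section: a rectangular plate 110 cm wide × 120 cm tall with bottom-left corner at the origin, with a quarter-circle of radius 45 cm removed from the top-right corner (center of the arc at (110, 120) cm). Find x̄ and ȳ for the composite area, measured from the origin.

x̄ = 50.08 cm, ȳ = 54.40 cm

Part | A | x̄ᵢ | ȳᵢ | A·x̄ᵢ | A·ȳᵢ
plate | 13200.00 | 55.00 | 60.00 | 726000.00 | 792000.00
removed quarter-circle | -1590.43 | 90.90 | 100.90 | -144572.44 | -160476.75
Σ | 11609.57 |  |  | 581427.56 | 631523.25
x̄ = 581427.56 / 11609.57 = 50.08 cm
ȳ = 631523.25 / 11609.57 = 54.40 cm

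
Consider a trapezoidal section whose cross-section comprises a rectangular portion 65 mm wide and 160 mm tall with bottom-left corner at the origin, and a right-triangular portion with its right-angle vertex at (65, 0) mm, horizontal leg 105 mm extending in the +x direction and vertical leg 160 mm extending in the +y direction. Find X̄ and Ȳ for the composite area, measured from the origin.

rectangular portion: A = 65 × 160 = 10400.00, centroid at (32.50, 80.00).
triangular portion: A = ½·105·160 = 8400.00, centroid at (100.00, 53.33).
ΣA = 18800.00 mm²
ΣAX̄ = (10400.00)(32.50) + (8400.00)(100.00) = 1178000.00 mm³
ΣAȲ = (10400.00)(80.00) + (8400.00)(53.33) = 1280000.00 mm³
X̄ = 1178000.00 / 18800.00 = 62.66 mm
Ȳ = 1280000.00 / 18800.00 = 68.09 mm

X̄ = 62.66 mm, Ȳ = 68.09 mm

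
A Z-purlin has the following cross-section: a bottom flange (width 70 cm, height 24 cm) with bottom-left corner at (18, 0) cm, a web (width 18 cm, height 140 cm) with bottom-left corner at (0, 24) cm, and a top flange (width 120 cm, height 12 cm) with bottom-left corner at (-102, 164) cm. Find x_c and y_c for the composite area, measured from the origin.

Part | A | x̄ᵢ | ȳᵢ | A·x̄ᵢ | A·ȳᵢ
bottom flange | 1680.00 | 53.00 | 12.00 | 89040.00 | 20160.00
web | 2520.00 | 9.00 | 94.00 | 22680.00 | 236880.00
top flange | 1440.00 | -42.00 | 170.00 | -60480.00 | 244800.00
Σ | 5640.00 |  |  | 51240.00 | 501840.00
x_c = 51240.00 / 5640.00 = 9.09 cm
y_c = 501840.00 / 5640.00 = 88.98 cm

x_c = 9.09 cm, y_c = 88.98 cm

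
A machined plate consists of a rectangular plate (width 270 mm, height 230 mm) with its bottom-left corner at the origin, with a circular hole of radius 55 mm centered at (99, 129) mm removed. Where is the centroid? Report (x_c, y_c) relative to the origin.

plate: A = 270 × 230 = 62100.00, centroid at (135.00, 115.00).
hole: A = −π·55² = -9503.32, centroid at (99.00, 129.00).
ΣA = 52596.68 mm², ΣAx_c = 7442671.54 mm³, ΣAy_c = 5915572.01 mm³.
x_c = 7442671.54/52596.68 = 141.50 mm; y_c = 5915572.01/52596.68 = 112.47 mm.

x_c = 141.50 mm, y_c = 112.47 mm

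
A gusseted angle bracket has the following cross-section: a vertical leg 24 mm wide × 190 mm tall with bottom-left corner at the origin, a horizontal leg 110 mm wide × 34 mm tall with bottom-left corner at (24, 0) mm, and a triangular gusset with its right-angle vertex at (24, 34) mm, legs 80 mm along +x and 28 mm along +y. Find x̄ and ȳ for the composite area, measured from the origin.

x̄ = 43.20 mm, ȳ = 57.89 mm

Part | A | x̄ᵢ | ȳᵢ | A·x̄ᵢ | A·ȳᵢ
vertical leg | 4560.00 | 12.00 | 95.00 | 54720.00 | 433200.00
horizontal leg | 3740.00 | 79.00 | 17.00 | 295460.00 | 63580.00
gusset | 1120.00 | 50.67 | 43.33 | 56746.67 | 48533.33
Σ | 9420.00 |  |  | 406926.67 | 545313.33
x̄ = 406926.67 / 9420.00 = 43.20 mm
ȳ = 545313.33 / 9420.00 = 57.89 mm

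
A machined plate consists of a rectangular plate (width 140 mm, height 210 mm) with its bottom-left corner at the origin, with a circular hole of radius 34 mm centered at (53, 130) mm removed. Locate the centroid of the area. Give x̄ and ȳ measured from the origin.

Part | A | x̄ᵢ | ȳᵢ | A·x̄ᵢ | A·ȳᵢ
plate | 29400.00 | 70.00 | 105.00 | 2058000.00 | 3087000.00
hole | -3631.68 | 53.00 | 130.00 | -192479.10 | -472118.54
Σ | 25768.32 |  |  | 1865520.90 | 2614881.46
x̄ = 1865520.90 / 25768.32 = 72.40 mm
ȳ = 2614881.46 / 25768.32 = 101.48 mm

x̄ = 72.40 mm, ȳ = 101.48 mm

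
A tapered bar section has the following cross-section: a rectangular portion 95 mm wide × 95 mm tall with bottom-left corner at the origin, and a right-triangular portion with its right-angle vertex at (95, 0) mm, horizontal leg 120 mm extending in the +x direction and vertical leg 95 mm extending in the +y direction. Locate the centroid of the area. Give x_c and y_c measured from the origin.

rectangular portion: A = 95 × 95 = 9025.00, centroid at (47.50, 47.50).
triangular portion: A = ½·120·95 = 5700.00, centroid at (135.00, 31.67).
ΣA = 14725.00 mm²
ΣAx_c = (9025.00)(47.50) + (5700.00)(135.00) = 1198187.50 mm³
ΣAy_c = (9025.00)(47.50) + (5700.00)(31.67) = 609187.50 mm³
x_c = 1198187.50 / 14725.00 = 81.37 mm
y_c = 609187.50 / 14725.00 = 41.37 mm

x_c = 81.37 mm, y_c = 41.37 mm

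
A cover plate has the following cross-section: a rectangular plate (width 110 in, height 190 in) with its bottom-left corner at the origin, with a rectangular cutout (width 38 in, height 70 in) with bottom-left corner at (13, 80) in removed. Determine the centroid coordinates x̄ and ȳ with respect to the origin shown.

x̄ = 58.35 in, ȳ = 92.08 in

Part | A | x̄ᵢ | ȳᵢ | A·x̄ᵢ | A·ȳᵢ
plate | 20900.00 | 55.00 | 95.00 | 1149500.00 | 1985500.00
hole | -2660.00 | 32.00 | 115.00 | -85120.00 | -305900.00
Σ | 18240.00 |  |  | 1064380.00 | 1679600.00
x̄ = 1064380.00 / 18240.00 = 58.35 in
ȳ = 1679600.00 / 18240.00 = 92.08 in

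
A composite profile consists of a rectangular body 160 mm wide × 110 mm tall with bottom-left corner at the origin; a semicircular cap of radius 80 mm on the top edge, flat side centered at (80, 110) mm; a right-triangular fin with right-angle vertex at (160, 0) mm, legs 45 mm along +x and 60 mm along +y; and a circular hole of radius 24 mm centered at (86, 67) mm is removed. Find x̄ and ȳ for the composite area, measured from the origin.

x̄ = 84.32 mm, ȳ = 85.35 mm

Part | A | x̄ᵢ | ȳᵢ | A·x̄ᵢ | A·ȳᵢ
rectangular body | 17600.00 | 80.00 | 55.00 | 1408000.00 | 968000.00
semicircular top | 10053.10 | 80.00 | 143.95 | 804247.72 | 1447173.95
triangular fin | 1350.00 | 175.00 | 20.00 | 236250.00 | 27000.00
hole | -1809.56 | 86.00 | 67.00 | -155621.93 | -121240.34
Σ | 27193.54 |  |  | 2292875.79 | 2320933.60
x̄ = 2292875.79 / 27193.54 = 84.32 mm
ȳ = 2320933.60 / 27193.54 = 85.35 mm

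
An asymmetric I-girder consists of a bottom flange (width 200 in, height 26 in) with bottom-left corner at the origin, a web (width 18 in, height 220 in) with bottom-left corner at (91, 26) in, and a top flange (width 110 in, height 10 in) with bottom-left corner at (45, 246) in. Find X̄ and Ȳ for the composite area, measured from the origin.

Part | A | x̄ᵢ | ȳᵢ | A·x̄ᵢ | A·ȳᵢ
bottom flange | 5200.00 | 100.00 | 13.00 | 520000.00 | 67600.00
web | 3960.00 | 100.00 | 136.00 | 396000.00 | 538560.00
top flange | 1100.00 | 100.00 | 251.00 | 110000.00 | 276100.00
Σ | 10260.00 |  |  | 1026000.00 | 882260.00
X̄ = 1026000.00 / 10260.00 = 100.00 in
Ȳ = 882260.00 / 10260.00 = 85.99 in

X̄ = 100.00 in, Ȳ = 85.99 in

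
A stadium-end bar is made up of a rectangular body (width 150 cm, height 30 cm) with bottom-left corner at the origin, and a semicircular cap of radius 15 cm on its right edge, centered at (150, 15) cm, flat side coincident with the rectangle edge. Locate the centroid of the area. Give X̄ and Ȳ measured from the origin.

Part | A | x̄ᵢ | ȳᵢ | A·x̄ᵢ | A·ȳᵢ
rectangular body | 4500.00 | 75.00 | 15.00 | 337500.00 | 67500.00
semicircular end | 353.43 | 156.37 | 15.00 | 55264.38 | 5301.44
Σ | 4853.43 |  |  | 392764.38 | 72801.44
X̄ = 392764.38 / 4853.43 = 80.93 cm
Ȳ = 72801.44 / 4853.43 = 15.00 cm

X̄ = 80.93 cm, Ȳ = 15.00 cm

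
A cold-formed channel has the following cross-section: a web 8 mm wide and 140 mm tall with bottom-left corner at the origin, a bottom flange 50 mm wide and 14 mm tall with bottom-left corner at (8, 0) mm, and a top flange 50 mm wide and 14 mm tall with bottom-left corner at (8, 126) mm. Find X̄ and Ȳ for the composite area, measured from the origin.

X̄ = 20.11 mm, Ȳ = 70.00 mm

web: A = 8 × 140 = 1120.00, centroid at (4.00, 70.00).
bottom flange: A = 50 × 14 = 700.00, centroid at (33.00, 7.00).
top flange: A = 50 × 14 = 700.00, centroid at (33.00, 133.00).
ΣA = 2520.00 mm²
ΣAX̄ = (1120.00)(4.00) + (700.00)(33.00) + (700.00)(33.00) = 50680.00 mm³
ΣAȲ = (1120.00)(70.00) + (700.00)(7.00) + (700.00)(133.00) = 176400.00 mm³
X̄ = 50680.00 / 2520.00 = 20.11 mm
Ȳ = 176400.00 / 2520.00 = 70.00 mm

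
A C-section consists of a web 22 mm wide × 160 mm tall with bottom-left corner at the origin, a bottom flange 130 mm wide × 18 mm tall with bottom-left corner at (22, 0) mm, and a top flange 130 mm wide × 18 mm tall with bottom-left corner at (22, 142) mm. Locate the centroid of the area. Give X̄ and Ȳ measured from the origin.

X̄ = 54.38 mm, Ȳ = 80.00 mm

Part | A | x̄ᵢ | ȳᵢ | A·x̄ᵢ | A·ȳᵢ
web | 3520.00 | 11.00 | 80.00 | 38720.00 | 281600.00
bottom flange | 2340.00 | 87.00 | 9.00 | 203580.00 | 21060.00
top flange | 2340.00 | 87.00 | 151.00 | 203580.00 | 353340.00
Σ | 8200.00 |  |  | 445880.00 | 656000.00
X̄ = 445880.00 / 8200.00 = 54.38 mm
Ȳ = 656000.00 / 8200.00 = 80.00 mm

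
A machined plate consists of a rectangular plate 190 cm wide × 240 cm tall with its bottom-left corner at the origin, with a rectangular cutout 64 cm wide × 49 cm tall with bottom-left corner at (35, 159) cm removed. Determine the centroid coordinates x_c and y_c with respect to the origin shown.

plate: A = 190 × 240 = 45600.00, centroid at (95.00, 120.00).
hole: A = −(64 × 49) = -3136.00, centroid at (67.00, 183.50).
ΣA = 42464.00 cm²
ΣAx_c = (45600.00)(95.00) + (-3136.00)(67.00) = 4121888.00 cm³
ΣAy_c = (45600.00)(120.00) + (-3136.00)(183.50) = 4896544.00 cm³
x_c = 4121888.00 / 42464.00 = 97.07 cm
y_c = 4896544.00 / 42464.00 = 115.31 cm

x_c = 97.07 cm, y_c = 115.31 cm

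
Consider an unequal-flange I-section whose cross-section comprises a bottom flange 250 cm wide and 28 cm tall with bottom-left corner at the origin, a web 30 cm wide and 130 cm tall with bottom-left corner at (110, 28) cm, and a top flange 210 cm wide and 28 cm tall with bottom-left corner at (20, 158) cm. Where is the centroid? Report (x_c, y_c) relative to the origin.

x_c = 125.00 cm, y_c = 87.73 cm

bottom flange: A = 250 × 28 = 7000.00, centroid at (125.00, 14.00).
web: A = 30 × 130 = 3900.00, centroid at (125.00, 93.00).
top flange: A = 210 × 28 = 5880.00, centroid at (125.00, 172.00).
ΣA = 16780.00 cm²
ΣAx_c = (7000.00)(125.00) + (3900.00)(125.00) + (5880.00)(125.00) = 2097500.00 cm³
ΣAy_c = (7000.00)(14.00) + (3900.00)(93.00) + (5880.00)(172.00) = 1472060.00 cm³
x_c = 2097500.00 / 16780.00 = 125.00 cm
y_c = 1472060.00 / 16780.00 = 87.73 cm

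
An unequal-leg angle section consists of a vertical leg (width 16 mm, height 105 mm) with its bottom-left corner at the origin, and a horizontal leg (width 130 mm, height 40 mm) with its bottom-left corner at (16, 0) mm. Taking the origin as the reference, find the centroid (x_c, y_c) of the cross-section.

vertical leg: A = 16 × 105 = 1680.00, centroid at (8.00, 52.50).
horizontal leg: A = 130 × 40 = 5200.00, centroid at (81.00, 20.00).
ΣA = 6880.00 mm²
ΣAx_c = (1680.00)(8.00) + (5200.00)(81.00) = 434640.00 mm³
ΣAy_c = (1680.00)(52.50) + (5200.00)(20.00) = 192200.00 mm³
x_c = 434640.00 / 6880.00 = 63.17 mm
y_c = 192200.00 / 6880.00 = 27.94 mm

x_c = 63.17 mm, y_c = 27.94 mm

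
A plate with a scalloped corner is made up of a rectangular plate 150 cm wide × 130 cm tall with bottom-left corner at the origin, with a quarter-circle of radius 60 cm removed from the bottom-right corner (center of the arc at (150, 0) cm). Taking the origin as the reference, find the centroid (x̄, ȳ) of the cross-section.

plate: A = 150 × 130 = 19500.00, centroid at (75.00, 65.00).
removed quarter-circle: A = −¼π·60² = -2827.43, centroid at (124.54, 25.46).
ΣA = 16672.57 cm²
ΣAx̄ = (19500.00)(75.00) + (-2827.43)(124.54) = 1110384.99 cm³
ΣAȳ = (19500.00)(65.00) + (-2827.43)(25.46) = 1195500.00 cm³
x̄ = 1110384.99 / 16672.57 = 66.60 cm
ȳ = 1195500.00 / 16672.57 = 71.70 cm

x̄ = 66.60 cm, ȳ = 71.70 cm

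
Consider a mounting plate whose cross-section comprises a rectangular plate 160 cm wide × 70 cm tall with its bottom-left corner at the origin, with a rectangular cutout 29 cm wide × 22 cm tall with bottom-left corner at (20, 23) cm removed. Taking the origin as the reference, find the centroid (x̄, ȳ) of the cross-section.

plate: A = 160 × 70 = 11200.00, centroid at (80.00, 35.00).
hole: A = −(29 × 22) = -638.00, centroid at (34.50, 34.00).
ΣA = 10562.00 cm²
ΣAx̄ = (11200.00)(80.00) + (-638.00)(34.50) = 873989.00 cm³
ΣAȳ = (11200.00)(35.00) + (-638.00)(34.00) = 370308.00 cm³
x̄ = 873989.00 / 10562.00 = 82.75 cm
ȳ = 370308.00 / 10562.00 = 35.06 cm

x̄ = 82.75 cm, ȳ = 35.06 cm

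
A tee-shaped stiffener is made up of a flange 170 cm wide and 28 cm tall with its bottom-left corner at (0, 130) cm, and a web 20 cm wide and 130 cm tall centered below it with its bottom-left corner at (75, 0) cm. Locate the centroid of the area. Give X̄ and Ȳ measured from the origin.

web: A = 20 × 130 = 2600.00, centroid at (85.00, 65.00).
flange: A = 170 × 28 = 4760.00, centroid at (85.00, 144.00).
ΣA = 7360.00 cm², ΣAX̄ = 625600.00 cm³, ΣAȲ = 854440.00 cm³.
X̄ = 625600.00/7360.00 = 85.00 cm; Ȳ = 854440.00/7360.00 = 116.09 cm.

X̄ = 85.00 cm, Ȳ = 116.09 cm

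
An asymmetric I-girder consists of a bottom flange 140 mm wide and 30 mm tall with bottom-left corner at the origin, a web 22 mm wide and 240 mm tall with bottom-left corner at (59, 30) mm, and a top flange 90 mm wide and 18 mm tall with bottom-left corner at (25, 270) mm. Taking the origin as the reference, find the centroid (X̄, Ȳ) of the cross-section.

bottom flange: A = 140 × 30 = 4200.00, centroid at (70.00, 15.00).
web: A = 22 × 240 = 5280.00, centroid at (70.00, 150.00).
top flange: A = 90 × 18 = 1620.00, centroid at (70.00, 279.00).
ΣA = 11100.00 mm², ΣAX̄ = 777000.00 mm³, ΣAȲ = 1306980.00 mm³.
X̄ = 777000.00/11100.00 = 70.00 mm; Ȳ = 1306980.00/11100.00 = 117.75 mm.

X̄ = 70.00 mm, Ȳ = 117.75 mm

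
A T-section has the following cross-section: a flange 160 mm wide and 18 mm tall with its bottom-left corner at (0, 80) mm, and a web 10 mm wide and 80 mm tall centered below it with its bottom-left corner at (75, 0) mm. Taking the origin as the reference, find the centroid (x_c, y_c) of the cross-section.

x_c = 80.00 mm, y_c = 78.35 mm

Part | A | x̄ᵢ | ȳᵢ | A·x̄ᵢ | A·ȳᵢ
web | 800.00 | 80.00 | 40.00 | 64000.00 | 32000.00
flange | 2880.00 | 80.00 | 89.00 | 230400.00 | 256320.00
Σ | 3680.00 |  |  | 294400.00 | 288320.00
x_c = 294400.00 / 3680.00 = 80.00 mm
y_c = 288320.00 / 3680.00 = 78.35 mm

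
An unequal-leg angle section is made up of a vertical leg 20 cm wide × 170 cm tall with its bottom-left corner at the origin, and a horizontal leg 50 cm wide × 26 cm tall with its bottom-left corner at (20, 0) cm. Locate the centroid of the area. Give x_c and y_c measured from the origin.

x_c = 19.68 cm, y_c = 65.09 cm

vertical leg: A = 20 × 170 = 3400.00, centroid at (10.00, 85.00).
horizontal leg: A = 50 × 26 = 1300.00, centroid at (45.00, 13.00).
ΣA = 4700.00 cm², ΣAx_c = 92500.00 cm³, ΣAy_c = 305900.00 cm³.
x_c = 92500.00/4700.00 = 19.68 cm; y_c = 305900.00/4700.00 = 65.09 cm.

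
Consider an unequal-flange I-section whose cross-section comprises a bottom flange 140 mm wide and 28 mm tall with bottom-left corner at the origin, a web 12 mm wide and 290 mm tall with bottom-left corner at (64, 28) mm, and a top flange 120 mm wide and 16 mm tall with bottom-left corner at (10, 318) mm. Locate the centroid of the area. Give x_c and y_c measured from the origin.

bottom flange: A = 140 × 28 = 3920.00, centroid at (70.00, 14.00).
web: A = 12 × 290 = 3480.00, centroid at (70.00, 173.00).
top flange: A = 120 × 16 = 1920.00, centroid at (70.00, 326.00).
ΣA = 9320.00 mm², ΣAx_c = 652400.00 mm³, ΣAy_c = 1282840.00 mm³.
x_c = 652400.00/9320.00 = 70.00 mm; y_c = 1282840.00/9320.00 = 137.64 mm.

x_c = 70.00 mm, y_c = 137.64 mm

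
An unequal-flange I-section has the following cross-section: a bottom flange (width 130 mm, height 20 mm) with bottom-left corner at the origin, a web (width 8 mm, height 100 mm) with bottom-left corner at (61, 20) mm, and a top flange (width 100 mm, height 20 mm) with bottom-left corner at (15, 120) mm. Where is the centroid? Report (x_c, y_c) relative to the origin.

x_c = 65.00 mm, y_c = 63.33 mm

bottom flange: A = 130 × 20 = 2600.00, centroid at (65.00, 10.00).
web: A = 8 × 100 = 800.00, centroid at (65.00, 70.00).
top flange: A = 100 × 20 = 2000.00, centroid at (65.00, 130.00).
ΣA = 5400.00 mm², ΣAx_c = 351000.00 mm³, ΣAy_c = 342000.00 mm³.
x_c = 351000.00/5400.00 = 65.00 mm; y_c = 342000.00/5400.00 = 63.33 mm.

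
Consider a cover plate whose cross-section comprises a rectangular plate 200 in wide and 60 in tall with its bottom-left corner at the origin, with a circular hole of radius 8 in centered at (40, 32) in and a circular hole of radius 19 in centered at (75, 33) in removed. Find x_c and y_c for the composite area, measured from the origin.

plate: A = 200 × 60 = 12000.00, centroid at (100.00, 30.00).
hole 1: A = −π·8² = -201.06, centroid at (40.00, 32.00).
hole 2: A = −π·19² = -1134.11, centroid at (75.00, 33.00).
ΣA = 10664.82 in², ΣAx_c = 1106898.90 in³, ΣAy_c = 316140.22 in³.
x_c = 1106898.90/10664.82 = 103.79 in; y_c = 316140.22/10664.82 = 29.64 in.

x_c = 103.79 in, y_c = 29.64 in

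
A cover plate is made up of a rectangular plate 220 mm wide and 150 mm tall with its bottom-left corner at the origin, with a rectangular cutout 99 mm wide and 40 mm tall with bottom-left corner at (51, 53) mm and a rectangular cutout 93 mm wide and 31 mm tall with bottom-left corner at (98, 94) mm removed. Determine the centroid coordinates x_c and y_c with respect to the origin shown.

x_c = 107.64 mm, y_c = 71.50 mm

Part | A | x̄ᵢ | ȳᵢ | A·x̄ᵢ | A·ȳᵢ
plate | 33000.00 | 110.00 | 75.00 | 3630000.00 | 2475000.00
hole 1 | -3960.00 | 100.50 | 73.00 | -397980.00 | -289080.00
hole 2 | -2883.00 | 144.50 | 109.50 | -416593.50 | -315688.50
Σ | 26157.00 |  |  | 2815426.50 | 1870231.50
x_c = 2815426.50 / 26157.00 = 107.64 mm
y_c = 1870231.50 / 26157.00 = 71.50 mm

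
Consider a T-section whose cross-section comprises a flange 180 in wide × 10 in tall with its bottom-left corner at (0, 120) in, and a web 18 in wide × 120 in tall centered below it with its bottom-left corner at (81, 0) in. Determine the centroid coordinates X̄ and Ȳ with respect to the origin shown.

X̄ = 90.00 in, Ȳ = 89.55 in

web: A = 18 × 120 = 2160.00, centroid at (90.00, 60.00).
flange: A = 180 × 10 = 1800.00, centroid at (90.00, 125.00).
ΣA = 3960.00 in², ΣAX̄ = 356400.00 in³, ΣAȲ = 354600.00 in³.
X̄ = 356400.00/3960.00 = 90.00 in; Ȳ = 354600.00/3960.00 = 89.55 in.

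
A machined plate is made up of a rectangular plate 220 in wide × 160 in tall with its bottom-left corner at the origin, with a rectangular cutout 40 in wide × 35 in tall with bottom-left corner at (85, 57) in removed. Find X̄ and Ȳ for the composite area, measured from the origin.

Part | A | x̄ᵢ | ȳᵢ | A·x̄ᵢ | A·ȳᵢ
plate | 35200.00 | 110.00 | 80.00 | 3872000.00 | 2816000.00
hole | -1400.00 | 105.00 | 74.50 | -147000.00 | -104300.00
Σ | 33800.00 |  |  | 3725000.00 | 2711700.00
X̄ = 3725000.00 / 33800.00 = 110.21 in
Ȳ = 2711700.00 / 33800.00 = 80.23 in

X̄ = 110.21 in, Ȳ = 80.23 in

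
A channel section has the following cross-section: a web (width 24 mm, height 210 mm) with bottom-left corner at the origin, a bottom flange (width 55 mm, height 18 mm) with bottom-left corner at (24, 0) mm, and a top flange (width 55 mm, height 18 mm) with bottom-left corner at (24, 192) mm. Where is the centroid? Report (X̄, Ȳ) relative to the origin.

X̄ = 23.14 mm, Ȳ = 105.00 mm

Part | A | x̄ᵢ | ȳᵢ | A·x̄ᵢ | A·ȳᵢ
web | 5040.00 | 12.00 | 105.00 | 60480.00 | 529200.00
bottom flange | 990.00 | 51.50 | 9.00 | 50985.00 | 8910.00
top flange | 990.00 | 51.50 | 201.00 | 50985.00 | 198990.00
Σ | 7020.00 |  |  | 162450.00 | 737100.00
X̄ = 162450.00 / 7020.00 = 23.14 mm
Ȳ = 737100.00 / 7020.00 = 105.00 mm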